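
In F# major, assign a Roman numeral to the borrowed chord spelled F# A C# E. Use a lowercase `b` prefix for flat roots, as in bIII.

The root F# is the diatonic 1st degree of F# major; the borrowing shows in the chord quality. The diatonic chord on degree 1 would be F# (I), but F#–A–C#–E is the minor-seventh chord from F# minor. As a borrowed chord it is labeled i7.

i7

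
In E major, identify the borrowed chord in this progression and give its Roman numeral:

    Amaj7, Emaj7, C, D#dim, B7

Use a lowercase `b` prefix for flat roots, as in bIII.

E major has the diatonic set E, F#m, G#m, A, B, C#m, D#dim. Of the given chords, Amaj7, Emaj7, D#dim and B7 are diatonic. But C (C–E–G) is foreign: the diatonic vi on degree 6 is C#m, whereas C comes from E minor. It is labeled bVI.

bVI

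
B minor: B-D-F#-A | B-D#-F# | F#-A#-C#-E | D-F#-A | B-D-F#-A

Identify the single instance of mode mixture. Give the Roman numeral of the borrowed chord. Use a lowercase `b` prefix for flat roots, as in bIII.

I

B minor has the diatonic set Bm, C#dim, D, Em, F#, G, A (with V from harmonic minor). B–D–F#–A = Bm7, F#–A#–C#–E = F#7 and D–F#–A = D are all diatonic. B–D#–F# is not: scale degree 1 in B minor carries Bm (i). In B major the chord on that degree is B, so here it functions as I, borrowed from the parallel major.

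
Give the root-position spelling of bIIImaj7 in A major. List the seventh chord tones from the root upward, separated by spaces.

C E G B

The root of bIIImaj7 is the lowered 3rd degree: C# becomes C. Building the major-seventh chord from the parallel minor on C: C–E–G–B.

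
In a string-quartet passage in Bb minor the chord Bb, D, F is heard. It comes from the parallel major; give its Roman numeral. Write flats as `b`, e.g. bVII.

The root Bb is the diatonic 1st degree of Bb minor; the borrowing shows in the chord quality. Diatonically Bb minor has Bbm (i) on that degree; Bb–D–F is instead the major chord native to Bb major, so it takes the label I.

I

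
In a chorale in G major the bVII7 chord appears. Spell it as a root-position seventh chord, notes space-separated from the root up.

The root of bVII7 is the lowered 7th degree: F# becomes F. In G minor the chord on F is F–A–C–Eb.

F A C Eb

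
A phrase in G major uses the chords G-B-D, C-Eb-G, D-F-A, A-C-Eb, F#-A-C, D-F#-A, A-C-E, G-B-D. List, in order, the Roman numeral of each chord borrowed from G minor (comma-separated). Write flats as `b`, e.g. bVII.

G major has the diatonic set G, Am, Bm, C, D, Em, F#dim. G–B–D = G, F#–A–C = F#dim, D–F#–A = D and A–C–E = Am are all diatonic. C–Eb–G doesn't fit — on degree 4 G major would have C (IV). Cm is the degree-4 chord of G minor, so it is the borrowed iv. D–F–A doesn't fit — on degree 5 G major would have D (V). Dm is the degree-5 chord of G minor, so it is the borrowed v. A–C–Eb is not: scale degree 2 in G major carries Am (ii). In G minor the chord on that degree is Adim, so here it functions as ii°, borrowed from the parallel minor.

iv, v, ii°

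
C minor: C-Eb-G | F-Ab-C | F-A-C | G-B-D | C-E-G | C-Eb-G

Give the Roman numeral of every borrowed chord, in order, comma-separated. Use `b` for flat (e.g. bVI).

The diatonic triads in C minor (with V from harmonic minor) are Cm, Ddim, Eb, Fm, G, Ab, Bb. Of the given chords, C–Eb–G = Cm, F–Ab–C = Fm and G–B–D = G are diatonic. F–A–C is not: scale degree 4 in C minor carries Fm (iv). In C major the chord on that degree is F, so here it functions as IV, borrowed from the parallel major. C–E–G doesn't fit — on degree 1 C minor would have Cm (i). C is the degree-1 chord of C major, so it is the borrowed I.

IV, I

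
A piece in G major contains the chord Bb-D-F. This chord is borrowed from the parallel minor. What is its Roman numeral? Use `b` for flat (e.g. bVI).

The root Bb is the lowered 3rd scale degree — diatonically G major has B there. The diatonic chord on degree 3 would be Bm (iii), but Bb–D–F is the major chord from G minor. As a borrowed chord it is labeled bIII.

bIII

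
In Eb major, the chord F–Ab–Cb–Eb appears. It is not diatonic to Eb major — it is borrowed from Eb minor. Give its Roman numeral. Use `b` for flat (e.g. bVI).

iiø7

The root F is the diatonic 2nd degree of Eb major; the borrowing shows in the chord quality. F–Ab–Cb–Eb is a half-diminished-seventh chord — the form found in Eb minor, not the diatonic ii (Fm). Borrowed into Eb major it is written iiø7.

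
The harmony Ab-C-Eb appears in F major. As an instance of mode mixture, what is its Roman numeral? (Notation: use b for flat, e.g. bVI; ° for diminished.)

The root Ab is the lowered 3rd scale degree — diatonically F major has A there. Diatonically F major has Am (iii) on that degree; Ab–C–Eb is instead the major chord native to F minor, so it takes the label bIII.

bIII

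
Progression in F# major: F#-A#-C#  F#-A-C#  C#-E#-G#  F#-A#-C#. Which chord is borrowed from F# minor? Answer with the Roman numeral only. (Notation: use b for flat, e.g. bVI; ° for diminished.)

i

In F# major the diatonic chords are F#, G#m, A#m, B, C#, D#m, E#dim. F#–A#–C# = F# and C#–E#–G# = C# both belong to that set. F#–A–C# doesn't fit — on degree 1 F# major would have F# (I). F#m is the degree-1 chord of F# minor, so it is the borrowed i.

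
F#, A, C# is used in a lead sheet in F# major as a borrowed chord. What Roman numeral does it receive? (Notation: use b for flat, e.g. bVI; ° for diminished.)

i

The root F# is the diatonic 1st degree of F# major; the borrowing shows in the chord quality. F#–A–C# is a minor chord — the form found in F# minor, not the diatonic I (F#). Borrowed into F# major it is written i.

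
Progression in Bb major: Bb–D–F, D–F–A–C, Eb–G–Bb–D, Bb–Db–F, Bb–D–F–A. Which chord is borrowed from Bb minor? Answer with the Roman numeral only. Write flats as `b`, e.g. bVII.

Bb major has the diatonic set Bb, Cm, Dm, Eb, F, Gm, Adim. Bb–D–F = Bb, D–F–A–C = Dm7, Eb–G–Bb–D = Ebmaj7 and Bb–D–F–A = Bbmaj7 all belong to that set. Bb–Db–F doesn't fit — on degree 1 Bb major would have Bb (I). Bbm is the degree-1 chord of Bb minor, so it is the borrowed i.

i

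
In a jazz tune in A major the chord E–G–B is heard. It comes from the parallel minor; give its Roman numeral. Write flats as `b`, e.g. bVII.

The root E is the diatonic 5th degree of A major; the borrowing shows in the chord quality. The diatonic chord on degree 5 would be E (V), but E–G–B is the minor chord from A minor. As a borrowed chord it is labeled v.

v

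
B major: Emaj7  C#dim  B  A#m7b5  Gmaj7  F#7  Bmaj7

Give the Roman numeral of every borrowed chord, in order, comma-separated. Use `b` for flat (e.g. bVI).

ii°, bVImaj7

B major has the diatonic set B, C#m, D#m, E, F#, G#m, A#dim. Emaj7, B, A#m7b5, F#7 and Bmaj7 are all diatonic. C#dim (C#–E–G) doesn't fit — on degree 2 B major would have C#m (ii). C#dim is the degree-2 chord of B minor, so it is the borrowed ii°. Gmaj7 (G–B–D–F#) doesn't fit — on degree 6 B major would have G#m (vi). Gmaj7 is the degree-6 chord of B minor, so it is the borrowed bVImaj7.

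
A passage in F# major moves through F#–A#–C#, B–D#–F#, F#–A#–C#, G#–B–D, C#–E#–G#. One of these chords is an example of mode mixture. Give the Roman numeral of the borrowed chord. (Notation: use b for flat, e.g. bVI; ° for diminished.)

In F# major the diatonic chords are F#, G#m, A#m, B, C#, D#m, E#dim. F#–A#–C# = F#, B–D#–F# = B and C#–E#–G# = C# are all diatonic. G#–B–D doesn't fit — on degree 2 F# major would have G#m (ii). G#dim is the degree-2 chord of F# minor, so it is the borrowed ii°.

ii°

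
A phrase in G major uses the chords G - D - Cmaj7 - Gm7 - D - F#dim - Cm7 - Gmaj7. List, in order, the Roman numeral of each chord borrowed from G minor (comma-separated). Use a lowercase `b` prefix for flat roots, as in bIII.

The diatonic triads in G major are G, Am, Bm, C, D, Em, F#dim. G, D, Cmaj7, F#dim and Gmaj7 are all diatonic. Gm7 (G–Bb–D–F) doesn't fit — on degree 1 G major would have G (I). Gm7 is the degree-1 chord of G minor, so it is the borrowed i7. But Cm7 (C–Eb–G–Bb) is foreign: the diatonic IV on degree 4 is C, whereas Cm7 comes from G minor. It is labeled iv7.

i7, iv7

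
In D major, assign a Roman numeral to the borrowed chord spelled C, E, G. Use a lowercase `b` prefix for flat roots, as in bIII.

bVII

In D major scale degree 7 is C#; C is its lowered form, from D minor. The diatonic chord on degree 7 would be C#dim (vii°), but C–E–G is the major chord from D minor. As a borrowed chord it is labeled bVII.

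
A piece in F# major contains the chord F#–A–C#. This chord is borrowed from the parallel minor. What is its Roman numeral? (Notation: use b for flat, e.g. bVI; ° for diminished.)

i

The root F# is the diatonic 1st degree of F# major; the borrowing shows in the chord quality. F#–A–C# is a minor chord — the form found in F# minor, not the diatonic I (F#). Borrowed into F# major it is written i.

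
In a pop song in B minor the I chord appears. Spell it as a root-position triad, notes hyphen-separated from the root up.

B-D#-F#

The root, B, is scale degree 1 — the same note in B minor and B major; only the chord quality changes. Stacking thirds in B major on B gives B–D#–F#.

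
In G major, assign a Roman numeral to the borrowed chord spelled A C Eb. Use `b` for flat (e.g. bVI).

The root A is the diatonic 2nd degree of G major; the borrowing shows in the chord quality. Diatonically G major has Am (ii) on that degree; A–C–Eb is instead the diminished chord native to G minor, so it takes the label ii°.

ii°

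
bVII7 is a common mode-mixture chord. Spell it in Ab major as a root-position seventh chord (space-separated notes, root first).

Gb Bb Db Fb

The root of bVII7 is the lowered 7th degree: G becomes Gb. Building the dominant-seventh chord from the parallel minor on Gb: Gb–Bb–Db–Fb.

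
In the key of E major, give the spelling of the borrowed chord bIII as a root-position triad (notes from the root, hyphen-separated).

G-B-D

bIII is built on the lowered scale degree 3. In E major degree 3 is G#; lowered it becomes G. In E minor the chord on G is G–B–D.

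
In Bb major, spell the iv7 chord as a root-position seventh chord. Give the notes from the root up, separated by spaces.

Eb Gb Bb Db

iv7 is built on scale degree 4, which is Eb in both Bb major and its parallel. In Bb minor the chord on Eb is Eb–Gb–Bb–Db.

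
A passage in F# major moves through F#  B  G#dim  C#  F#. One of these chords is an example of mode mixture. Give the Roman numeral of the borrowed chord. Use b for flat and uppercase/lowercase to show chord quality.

The diatonic triads in F# major are F#, G#m, A#m, B, C#, D#m, E#dim. Of the given chords, F#, B and C# are diatonic. G#dim (G#–B–D) doesn't fit — on degree 2 F# major would have G#m (ii). G#dim is the degree-2 chord of F# minor, so it is the borrowed ii°.

ii°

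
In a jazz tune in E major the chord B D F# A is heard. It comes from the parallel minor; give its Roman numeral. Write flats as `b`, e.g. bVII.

The root B is the diatonic 5th degree of E major; the borrowing shows in the chord quality. B–D–F#–A is a minor-seventh chord — the form found in E minor, not the diatonic V (B). Borrowed into E major it is written v7.

v7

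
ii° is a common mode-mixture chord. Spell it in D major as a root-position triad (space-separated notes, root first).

E G Bb

The root, E, is scale degree 2 — the same note in D major and D minor; only the chord quality changes. Building the diminished chord from the parallel minor on E: E–G–Bb.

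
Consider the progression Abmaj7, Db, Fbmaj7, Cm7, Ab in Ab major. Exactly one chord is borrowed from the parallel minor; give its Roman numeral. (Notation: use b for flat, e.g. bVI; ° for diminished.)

bVImaj7

In Ab major the diatonic chords are Ab, Bbm, Cm, Db, Eb, Fm, Gdim. Of the given chords, Abmaj7, Db, Cm7 and Ab are diatonic. But Fbmaj7 (Fb–Ab–Cb–Eb) is foreign: the diatonic vi on degree 6 is Fm, whereas Fbmaj7 comes from Ab minor. It is labeled bVImaj7.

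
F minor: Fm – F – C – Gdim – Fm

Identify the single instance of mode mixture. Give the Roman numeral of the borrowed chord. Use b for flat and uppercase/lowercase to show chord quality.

In F minor (with V from harmonic minor) the diatonic chords are Fm, Gdim, Ab, Bbm, C, Db, Eb. Fm, C and Gdim are all diatonic. But F (F–A–C) is foreign: the diatonic i on degree 1 is Fm, whereas F comes from F major. It is labeled I.

I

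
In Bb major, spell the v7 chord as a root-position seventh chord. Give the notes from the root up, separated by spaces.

The root, F, is scale degree 5 — the same note in Bb major and Bb minor; only the chord quality changes. In Bb minor the chord on F is F–Ab–C–Eb.

F Ab C Eb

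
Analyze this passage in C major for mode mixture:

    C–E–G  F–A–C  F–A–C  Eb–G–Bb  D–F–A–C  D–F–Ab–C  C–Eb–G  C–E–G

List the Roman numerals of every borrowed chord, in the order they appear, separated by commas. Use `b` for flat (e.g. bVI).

C major has the diatonic set C, Dm, Em, F, G, Am, Bdim. C–E–G = C, F–A–C = F and D–F–A–C = Dm7 all belong to that set. But Eb–G–Bb is foreign: the diatonic iii on degree 3 is Em, whereas Eb comes from C minor. It is labeled bIII. But D–F–Ab–C is foreign: the diatonic ii on degree 2 is Dm, whereas Dm7b5 comes from C minor. It is labeled iiø7. C–Eb–G is not: scale degree 1 in C major carries C (I). In C minor the chord on that degree is Cm, so here it functions as i, borrowed from the parallel minor.

bIII, iiø7, i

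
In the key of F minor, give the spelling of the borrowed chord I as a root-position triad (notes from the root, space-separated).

The root, F, is scale degree 1 — the same note in F minor and F major; only the chord quality changes. Stacking thirds in F major on F gives F–A–C.

F A C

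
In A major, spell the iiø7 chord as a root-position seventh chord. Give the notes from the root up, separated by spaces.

The root, B, is scale degree 2 — the same note in A major and A minor; only the chord quality changes. Building the half-diminished-seventh chord from the parallel minor on B: B–D–F–A.

B D F A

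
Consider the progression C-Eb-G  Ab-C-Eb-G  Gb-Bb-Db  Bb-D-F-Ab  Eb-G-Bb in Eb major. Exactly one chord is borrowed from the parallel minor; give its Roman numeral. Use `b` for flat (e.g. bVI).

bIII

The diatonic triads in Eb major are Eb, Fm, Gm, Ab, Bb, Cm, Ddim. C–Eb–G = Cm, Ab–C–Eb–G = Abmaj7, Bb–D–F–Ab = Bb7 and Eb–G–Bb = Eb all belong to that set. But Gb–Bb–Db is foreign: the diatonic iii on degree 3 is Gm, whereas Gb comes from Eb minor. It is labeled bIII.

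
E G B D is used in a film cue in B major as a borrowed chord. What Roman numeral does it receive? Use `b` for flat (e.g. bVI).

iv7

The root E is the diatonic 4th degree of B major; the borrowing shows in the chord quality. E–G–B–D is a minor-seventh chord — the form found in B minor, not the diatonic IV (E). Borrowed into B major it is written iv7.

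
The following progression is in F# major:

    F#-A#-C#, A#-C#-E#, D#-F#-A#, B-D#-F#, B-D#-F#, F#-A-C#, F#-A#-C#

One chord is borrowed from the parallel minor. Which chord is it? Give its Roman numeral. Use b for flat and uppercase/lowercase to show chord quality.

i

F# major has the diatonic set F#, G#m, A#m, B, C#, D#m, E#dim. F#–A#–C# = F#, A#–C#–E# = A#m, D#–F#–A# = D#m and B–D#–F# = B are all diatonic. F#–A–C# is not: scale degree 1 in F# major carries F# (I). In F# minor the chord on that degree is F#m, so here it functions as i, borrowed from the parallel minor.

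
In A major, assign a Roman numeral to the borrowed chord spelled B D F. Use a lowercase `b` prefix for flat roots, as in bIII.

ii°

B is scale degree 2 in A major. Diatonically A major has Bm (ii) on that degree; B–D–F is instead the diminished chord native to A minor, so it takes the label ii°.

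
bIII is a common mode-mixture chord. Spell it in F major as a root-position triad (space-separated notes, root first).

Ab C Eb

bIII is built on the lowered scale degree 3. In F major degree 3 is A; lowered it becomes Ab. Building the major chord from the parallel minor on Ab: Ab–C–Eb.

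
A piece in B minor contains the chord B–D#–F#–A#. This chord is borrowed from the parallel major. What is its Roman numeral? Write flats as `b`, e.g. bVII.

Imaj7

B is scale degree 1 in B minor. The diatonic chord on degree 1 would be Bm (i), but B–D#–F#–A# is the major-seventh chord from B major. As a borrowed chord it is labeled Imaj7.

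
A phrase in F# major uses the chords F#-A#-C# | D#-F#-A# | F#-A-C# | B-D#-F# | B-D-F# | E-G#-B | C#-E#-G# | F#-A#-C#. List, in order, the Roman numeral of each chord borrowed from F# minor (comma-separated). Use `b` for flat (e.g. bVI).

i, iv, bVII

F# major has the diatonic set F#, G#m, A#m, B, C#, D#m, E#dim. Of the given chords, F#–A#–C# = F#, D#–F#–A# = D#m, B–D#–F# = B and C#–E#–G# = C# are diatonic. F#–A–C# doesn't fit — on degree 1 F# major would have F# (I). F#m is the degree-1 chord of F# minor, so it is the borrowed i. But B–D–F# is foreign: the diatonic IV on degree 4 is B, whereas Bm comes from F# minor. It is labeled iv. But E–G#–B is foreign: the diatonic vii° on degree 7 is E#dim, whereas E comes from F# minor. It is labeled bVII.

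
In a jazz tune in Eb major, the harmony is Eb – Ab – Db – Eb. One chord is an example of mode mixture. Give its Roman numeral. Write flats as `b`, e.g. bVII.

bVII

In Eb major the diatonic chords are Eb, Fm, Gm, Ab, Bb, Cm, Ddim. Of the given chords, Eb and Ab are diatonic. Db (Db–F–Ab) doesn't fit — on degree 7 Eb major would have Ddim (vii°). Db is the degree-7 chord of Eb minor, so it is the borrowed bVII.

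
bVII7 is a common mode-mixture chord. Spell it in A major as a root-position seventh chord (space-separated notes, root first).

Scale degree 7 in A major is G#. bVII7 uses the lowered form, G, taken from A minor. Building the dominant-seventh chord from the parallel minor on G: G–B–D–F.

G B D F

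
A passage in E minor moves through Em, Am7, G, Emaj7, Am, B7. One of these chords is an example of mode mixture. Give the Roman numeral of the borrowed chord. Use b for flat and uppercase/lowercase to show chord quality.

Imaj7

E minor has the diatonic set Em, F#dim, G, Am, B, C, D (with V from harmonic minor). Em, Am7, G, Am and B7 all belong to that set. But Emaj7 (E–G#–B–D#) is foreign: the diatonic i on degree 1 is Em, whereas Emaj7 comes from E major. It is labeled Imaj7.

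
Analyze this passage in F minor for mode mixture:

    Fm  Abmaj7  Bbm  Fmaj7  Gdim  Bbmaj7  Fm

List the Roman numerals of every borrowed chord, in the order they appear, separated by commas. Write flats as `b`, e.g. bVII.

Imaj7, IVmaj7

F minor has the diatonic set Fm, Gdim, Ab, Bbm, C, Db, Eb (with V from harmonic minor). Of the given chords, Fm, Abmaj7, Bbm and Gdim are diatonic. But Fmaj7 (F–A–C–E) is foreign: the diatonic i on degree 1 is Fm, whereas Fmaj7 comes from F major. It is labeled Imaj7. Bbmaj7 (Bb–D–F–A) doesn't fit — on degree 4 F minor would have Bbm (iv). Bbmaj7 is the degree-4 chord of F major, so it is the borrowed IVmaj7.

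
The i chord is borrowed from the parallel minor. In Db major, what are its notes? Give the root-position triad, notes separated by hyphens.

The root, Db, is scale degree 1 — the same note in Db major and Db minor; only the chord quality changes. In Db minor the chord on Db is Db–Fb–Ab.

Db-Fb-Ab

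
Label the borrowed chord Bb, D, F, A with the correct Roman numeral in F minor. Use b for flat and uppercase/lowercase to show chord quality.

Bb is scale degree 4 in F minor. The diatonic chord on degree 4 would be Bbm (iv), but Bb–D–F–A is the major-seventh chord from F major. As a borrowed chord it is labeled IVmaj7.

IVmaj7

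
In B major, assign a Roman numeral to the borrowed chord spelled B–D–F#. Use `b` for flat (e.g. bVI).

i

B is scale degree 1 in B major. The diatonic chord on degree 1 would be B (I), but B–D–F# is the minor chord from B minor. As a borrowed chord it is labeled i.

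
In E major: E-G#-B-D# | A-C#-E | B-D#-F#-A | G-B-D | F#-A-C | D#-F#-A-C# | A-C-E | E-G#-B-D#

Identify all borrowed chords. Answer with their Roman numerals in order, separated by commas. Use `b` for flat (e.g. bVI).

The diatonic triads in E major are E, F#m, G#m, A, B, C#m, D#dim. E–G#–B–D# = Emaj7, A–C#–E = A, B–D#–F#–A = B7 and D#–F#–A–C# = D#m7b5 are all diatonic. G–B–D is not: scale degree 3 in E major carries G#m (iii). In E minor the chord on that degree is G, so here it functions as bIII, borrowed from the parallel minor. F#–A–C is not: scale degree 2 in E major carries F#m (ii). In E minor the chord on that degree is F#dim, so here it functions as ii°, borrowed from the parallel minor. A–C–E doesn't fit — on degree 4 E major would have A (IV). Am is the degree-4 chord of E minor, so it is the borrowed iv.

bIII, ii°, iv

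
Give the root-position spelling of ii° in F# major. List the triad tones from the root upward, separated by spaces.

ii° is built on scale degree 2, which is G# in both F# major and its parallel. Building the diminished chord from the parallel minor on G#: G#–B–D.

G# B D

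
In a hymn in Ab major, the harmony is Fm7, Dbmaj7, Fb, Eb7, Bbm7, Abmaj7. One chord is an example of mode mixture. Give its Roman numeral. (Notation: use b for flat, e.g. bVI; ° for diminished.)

bVI

Ab major has the diatonic set Ab, Bbm, Cm, Db, Eb, Fm, Gdim. Of the given chords, Fm7, Dbmaj7, Eb7, Bbm7 and Abmaj7 are diatonic. But Fb (Fb–Ab–Cb) is foreign: the diatonic vi on degree 6 is Fm, whereas Fb comes from Ab minor. It is labeled bVI.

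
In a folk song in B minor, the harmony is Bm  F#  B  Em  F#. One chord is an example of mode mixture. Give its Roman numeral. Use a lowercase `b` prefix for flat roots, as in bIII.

I

In B minor (with V from harmonic minor) the diatonic chords are Bm, C#dim, D, Em, F#, G, A. Bm, F# and Em all belong to that set. B (B–D#–F#) is not: scale degree 1 in B minor carries Bm (i). In B major the chord on that degree is B, so here it functions as I, borrowed from the parallel major.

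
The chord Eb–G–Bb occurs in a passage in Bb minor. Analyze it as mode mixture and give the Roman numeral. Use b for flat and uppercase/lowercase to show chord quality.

IV

The root Eb is the diatonic 4th degree of Bb minor; the borrowing shows in the chord quality. Diatonically Bb minor has Ebm (iv) on that degree; Eb–G–Bb is instead the major chord native to Bb major, so it takes the label IV.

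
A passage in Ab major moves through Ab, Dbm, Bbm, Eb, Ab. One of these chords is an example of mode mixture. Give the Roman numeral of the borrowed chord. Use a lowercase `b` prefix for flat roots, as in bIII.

iv

The diatonic triads in Ab major are Ab, Bbm, Cm, Db, Eb, Fm, Gdim. Ab, Bbm and Eb are all diatonic. Dbm (Db–Fb–Ab) is not: scale degree 4 in Ab major carries Db (IV). In Ab minor the chord on that degree is Dbm, so here it functions as iv, borrowed from the parallel minor.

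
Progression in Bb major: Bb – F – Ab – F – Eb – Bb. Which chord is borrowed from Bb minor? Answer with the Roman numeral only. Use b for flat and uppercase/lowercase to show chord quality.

bVII

The diatonic triads in Bb major are Bb, Cm, Dm, Eb, F, Gm, Adim. Of the given chords, Bb, F and Eb are diatonic. Ab (Ab–C–Eb) doesn't fit — on degree 7 Bb major would have Adim (vii°). Ab is the degree-7 chord of Bb minor, so it is the borrowed bVII.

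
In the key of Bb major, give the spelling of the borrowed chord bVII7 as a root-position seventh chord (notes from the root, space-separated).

Ab C Eb Gb

Scale degree 7 in Bb major is A. bVII7 uses the lowered form, Ab, taken from Bb minor. Building the dominant-seventh chord from the parallel minor on Ab: Ab–C–Eb–Gb.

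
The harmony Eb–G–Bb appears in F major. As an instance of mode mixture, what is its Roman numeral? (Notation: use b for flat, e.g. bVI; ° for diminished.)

bVII

Eb is the lowered form of scale degree 7 in F major (the diatonic degree 7 is E). The diatonic chord on degree 7 would be Edim (vii°), but Eb–G–Bb is the major chord from F minor. As a borrowed chord it is labeled bVII.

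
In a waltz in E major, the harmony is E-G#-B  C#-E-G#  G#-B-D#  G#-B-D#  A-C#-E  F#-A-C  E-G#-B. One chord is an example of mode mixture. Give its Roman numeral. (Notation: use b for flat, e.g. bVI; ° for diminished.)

ii°

The diatonic triads in E major are E, F#m, G#m, A, B, C#m, D#dim. E–G#–B = E, C#–E–G# = C#m, G#–B–D# = G#m and A–C#–E = A all belong to that set. But F#–A–C is foreign: the diatonic ii on degree 2 is F#m, whereas F#dim comes from E minor. It is labeled ii°.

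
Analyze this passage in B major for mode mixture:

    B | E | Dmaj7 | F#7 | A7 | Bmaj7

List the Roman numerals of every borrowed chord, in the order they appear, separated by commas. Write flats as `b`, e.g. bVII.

The diatonic triads in B major are B, C#m, D#m, E, F#, G#m, A#dim. Of the given chords, B, E, F#7 and Bmaj7 are diatonic. But Dmaj7 (D–F#–A–C#) is foreign: the diatonic iii on degree 3 is D#m, whereas Dmaj7 comes from B minor. It is labeled bIIImaj7. A7 (A–C#–E–G) is not: scale degree 7 in B major carries A#dim (vii°). In B minor the chord on that degree is A7, so here it functions as bVII7, borrowed from the parallel minor.

bIIImaj7, bVII7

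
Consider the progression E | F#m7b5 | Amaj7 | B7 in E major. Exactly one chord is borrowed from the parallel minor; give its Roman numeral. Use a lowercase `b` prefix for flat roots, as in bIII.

iiø7

The diatonic triads in E major are E, F#m, G#m, A, B, C#m, D#dim. Of the given chords, E, Amaj7 and B7 are diatonic. But F#m7b5 (F#–A–C–E) is foreign: the diatonic ii on degree 2 is F#m, whereas F#m7b5 comes from E minor. It is labeled iiø7.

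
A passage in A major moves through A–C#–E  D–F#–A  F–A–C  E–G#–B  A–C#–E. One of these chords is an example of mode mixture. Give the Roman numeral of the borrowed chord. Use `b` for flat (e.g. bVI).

The diatonic triads in A major are A, Bm, C#m, D, E, F#m, G#dim. A–C#–E = A, D–F#–A = D and E–G#–B = E all belong to that set. F–A–C doesn't fit — on degree 6 A major would have F#m (vi). F is the degree-6 chord of A minor, so it is the borrowed bVI.

bVI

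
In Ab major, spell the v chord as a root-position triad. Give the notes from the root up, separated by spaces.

Eb Gb Bb

v is built on scale degree 5, which is Eb in both Ab major and its parallel. In Ab minor the chord on Eb is Eb–Gb–Bb.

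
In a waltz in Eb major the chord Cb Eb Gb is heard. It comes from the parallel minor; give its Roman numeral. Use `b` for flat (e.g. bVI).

Cb is the lowered form of scale degree 6 in Eb major (the diatonic degree 6 is C). Diatonically Eb major has Cm (vi) on that degree; Cb–Eb–Gb is instead the major chord native to Eb minor, so it takes the label bVI.

bVI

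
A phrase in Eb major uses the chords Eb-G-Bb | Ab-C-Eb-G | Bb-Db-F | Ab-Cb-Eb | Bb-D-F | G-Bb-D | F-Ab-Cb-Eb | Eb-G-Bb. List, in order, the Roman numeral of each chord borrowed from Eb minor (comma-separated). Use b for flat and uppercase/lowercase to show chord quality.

The diatonic triads in Eb major are Eb, Fm, Gm, Ab, Bb, Cm, Ddim. Eb–G–Bb = Eb, Ab–C–Eb–G = Abmaj7, Bb–D–F = Bb and G–Bb–D = Gm all belong to that set. But Bb–Db–F is foreign: the diatonic V on degree 5 is Bb, whereas Bbm comes from Eb minor. It is labeled v. Ab–Cb–Eb is not: scale degree 4 in Eb major carries Ab (IV). In Eb minor the chord on that degree is Abm, so here it functions as iv, borrowed from the parallel minor. F–Ab–Cb–Eb doesn't fit — on degree 2 Eb major would have Fm (ii). Fm7b5 is the degree-2 chord of Eb minor, so it is the borrowed iiø7.

v, iv, iiø7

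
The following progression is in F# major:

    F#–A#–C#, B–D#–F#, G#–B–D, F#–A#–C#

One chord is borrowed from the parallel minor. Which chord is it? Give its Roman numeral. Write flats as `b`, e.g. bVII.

ii°

F# major has the diatonic set F#, G#m, A#m, B, C#, D#m, E#dim. F#–A#–C# = F# and B–D#–F# = B both belong to that set. G#–B–D is not: scale degree 2 in F# major carries G#m (ii). In F# minor the chord on that degree is G#dim, so here it functions as ii°, borrowed from the parallel minor.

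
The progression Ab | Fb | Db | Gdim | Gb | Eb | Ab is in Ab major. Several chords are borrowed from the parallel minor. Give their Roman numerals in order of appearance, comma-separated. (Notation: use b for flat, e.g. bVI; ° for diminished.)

The diatonic triads in Ab major are Ab, Bbm, Cm, Db, Eb, Fm, Gdim. Ab, Db, Gdim and Eb all belong to that set. But Fb (Fb–Ab–Cb) is foreign: the diatonic vi on degree 6 is Fm, whereas Fb comes from Ab minor. It is labeled bVI. Gb (Gb–Bb–Db) doesn't fit — on degree 7 Ab major would have Gdim (vii°). Gb is the degree-7 chord of Ab minor, so it is the borrowed bVII.

bVI, bVII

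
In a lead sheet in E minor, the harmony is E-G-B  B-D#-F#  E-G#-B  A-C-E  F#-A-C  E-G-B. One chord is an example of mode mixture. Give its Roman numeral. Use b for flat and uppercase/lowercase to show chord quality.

E minor has the diatonic set Em, F#dim, G, Am, B, C, D (with V from harmonic minor). E–G–B = Em, B–D#–F# = B, A–C–E = Am and F#–A–C = F#dim are all diatonic. But E–G#–B is foreign: the diatonic i on degree 1 is Em, whereas E comes from E major. It is labeled I.

I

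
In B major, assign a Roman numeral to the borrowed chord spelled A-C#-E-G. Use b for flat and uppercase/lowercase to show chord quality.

In B major scale degree 7 is A#; A is its lowered form, from B minor. A–C#–E–G is a dominant-seventh chord — the form found in B minor, not the diatonic vii° (A#dim). Borrowed into B major it is written bVII7.

bVII7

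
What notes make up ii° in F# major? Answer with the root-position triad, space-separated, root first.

G# B D

ii° is built on scale degree 2, which is G# in both F# major and its parallel. In F# minor the chord on G# is G#–B–D.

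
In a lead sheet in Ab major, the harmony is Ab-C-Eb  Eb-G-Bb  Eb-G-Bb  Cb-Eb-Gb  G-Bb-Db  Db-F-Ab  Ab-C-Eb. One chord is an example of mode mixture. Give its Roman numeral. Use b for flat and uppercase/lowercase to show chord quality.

The diatonic triads in Ab major are Ab, Bbm, Cm, Db, Eb, Fm, Gdim. Ab–C–Eb = Ab, Eb–G–Bb = Eb, G–Bb–Db = Gdim and Db–F–Ab = Db are all diatonic. But Cb–Eb–Gb is foreign: the diatonic iii on degree 3 is Cm, whereas Cb comes from Ab minor. It is labeled bIII.

bIII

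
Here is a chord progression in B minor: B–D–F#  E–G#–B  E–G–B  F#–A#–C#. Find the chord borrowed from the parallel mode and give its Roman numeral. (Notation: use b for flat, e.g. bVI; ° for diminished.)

B minor has the diatonic set Bm, C#dim, D, Em, F#, G, A (with V from harmonic minor). B–D–F# = Bm, E–G–B = Em and F#–A#–C# = F# all belong to that set. But E–G#–B is foreign: the diatonic iv on degree 4 is Em, whereas E comes from B major. It is labeled IV.

IV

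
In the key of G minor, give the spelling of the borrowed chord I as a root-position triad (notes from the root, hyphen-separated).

The root, G, is scale degree 1 — the same note in G minor and G major; only the chord quality changes. Stacking thirds in G major on G gives G–B–D.

G-B-D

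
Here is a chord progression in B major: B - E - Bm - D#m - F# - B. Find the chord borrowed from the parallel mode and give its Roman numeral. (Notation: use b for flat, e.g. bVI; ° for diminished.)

In B major the diatonic chords are B, C#m, D#m, E, F#, G#m, A#dim. Of the given chords, B, E, D#m and F# are diatonic. Bm (B–D–F#) doesn't fit — on degree 1 B major would have B (I). Bm is the degree-1 chord of B minor, so it is the borrowed i.

i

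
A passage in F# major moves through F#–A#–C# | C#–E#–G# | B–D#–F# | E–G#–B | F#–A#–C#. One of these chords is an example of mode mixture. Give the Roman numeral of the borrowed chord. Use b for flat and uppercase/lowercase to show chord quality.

F# major has the diatonic set F#, G#m, A#m, B, C#, D#m, E#dim. Of the given chords, F#–A#–C# = F#, C#–E#–G# = C# and B–D#–F# = B are diatonic. E–G#–B doesn't fit — on degree 7 F# major would have E#dim (vii°). E is the degree-7 chord of F# minor, so it is the borrowed bVII.

bVII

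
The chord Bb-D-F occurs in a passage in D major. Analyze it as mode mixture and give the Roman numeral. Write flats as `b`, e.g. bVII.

bVI

Bb is the lowered form of scale degree 6 in D major (the diatonic degree 6 is B). Bb–D–F is a major chord — the form found in D minor, not the diatonic vi (Bm). Borrowed into D major it is written bVI.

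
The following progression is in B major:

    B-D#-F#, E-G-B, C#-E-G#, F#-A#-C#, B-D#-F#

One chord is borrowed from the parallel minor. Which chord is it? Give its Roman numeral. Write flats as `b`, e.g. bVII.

iv

In B major the diatonic chords are B, C#m, D#m, E, F#, G#m, A#dim. B–D#–F# = B, C#–E–G# = C#m and F#–A#–C# = F# all belong to that set. But E–G–B is foreign: the diatonic IV on degree 4 is E, whereas Em comes from B minor. It is labeled iv.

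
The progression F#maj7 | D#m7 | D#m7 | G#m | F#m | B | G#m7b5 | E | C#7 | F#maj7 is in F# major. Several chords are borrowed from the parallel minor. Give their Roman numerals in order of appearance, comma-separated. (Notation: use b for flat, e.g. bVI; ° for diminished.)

i, iiø7, bVII

The diatonic triads in F# major are F#, G#m, A#m, B, C#, D#m, E#dim. F#maj7, D#m7, G#m, B and C#7 all belong to that set. F#m (F#–A–C#) doesn't fit — on degree 1 F# major would have F# (I). F#m is the degree-1 chord of F# minor, so it is the borrowed i. But G#m7b5 (G#–B–D–F#) is foreign: the diatonic ii on degree 2 is G#m, whereas G#m7b5 comes from F# minor. It is labeled iiø7. E (E–G#–B) is not: scale degree 7 in F# major carries E#dim (vii°). In F# minor the chord on that degree is E, so here it functions as bVII, borrowed from the parallel minor.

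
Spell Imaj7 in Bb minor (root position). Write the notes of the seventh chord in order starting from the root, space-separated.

Bb D F A

The root, Bb, is scale degree 1 — the same note in Bb minor and Bb major; only the chord quality changes. In Bb major the chord on Bb is Bb–D–F–A.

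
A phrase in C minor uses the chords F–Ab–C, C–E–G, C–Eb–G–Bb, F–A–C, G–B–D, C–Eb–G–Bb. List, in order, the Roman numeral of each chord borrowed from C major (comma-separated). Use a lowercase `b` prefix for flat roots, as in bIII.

I, IV

The diatonic triads in C minor (with V from harmonic minor) are Cm, Ddim, Eb, Fm, G, Ab, Bb. Of the given chords, F–Ab–C = Fm, C–Eb–G–Bb = Cm7 and G–B–D = G are diatonic. But C–E–G is foreign: the diatonic i on degree 1 is Cm, whereas C comes from C major. It is labeled I. F–A–C doesn't fit — on degree 4 C minor would have Fm (iv). F is the degree-4 chord of C major, so it is the borrowed IV.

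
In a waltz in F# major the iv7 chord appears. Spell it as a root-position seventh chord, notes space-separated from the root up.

The root, B, is scale degree 4 — the same note in F# major and F# minor; only the chord quality changes. Building the minor-seventh chord from the parallel minor on B: B–D–F#–A.

B D F# A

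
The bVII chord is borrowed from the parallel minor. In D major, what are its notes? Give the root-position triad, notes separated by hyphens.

C-E-G

The root of bVII is the lowered 7th degree: C# becomes C. Stacking thirds in D minor on C gives C–E–G.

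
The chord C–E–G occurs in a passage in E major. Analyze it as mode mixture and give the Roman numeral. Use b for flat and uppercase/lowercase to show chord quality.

In E major scale degree 6 is C#; C is its lowered form, from E minor. C–E–G is a major chord — the form found in E minor, not the diatonic vi (C#m). Borrowed into E major it is written bVI.

bVI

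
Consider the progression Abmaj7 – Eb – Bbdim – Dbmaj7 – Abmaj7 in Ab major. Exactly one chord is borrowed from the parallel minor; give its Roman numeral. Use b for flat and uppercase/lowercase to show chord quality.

ii°

The diatonic triads in Ab major are Ab, Bbm, Cm, Db, Eb, Fm, Gdim. Of the given chords, Abmaj7, Eb and Dbmaj7 are diatonic. Bbdim (Bb–Db–Fb) doesn't fit — on degree 2 Ab major would have Bbm (ii). Bbdim is the degree-2 chord of Ab minor, so it is the borrowed ii°.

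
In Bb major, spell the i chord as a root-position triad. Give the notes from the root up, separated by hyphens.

Bb-Db-F

i is built on scale degree 1, which is Bb in both Bb major and its parallel. Building the minor chord from the parallel minor on Bb: Bb–Db–F.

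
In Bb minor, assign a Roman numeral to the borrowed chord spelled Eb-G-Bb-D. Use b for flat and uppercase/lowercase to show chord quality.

The root Eb is the diatonic 4th degree of Bb minor; the borrowing shows in the chord quality. Diatonically Bb minor has Ebm (iv) on that degree; Eb–G–Bb–D is instead the major-seventh chord native to Bb major, so it takes the label IVmaj7.

IVmaj7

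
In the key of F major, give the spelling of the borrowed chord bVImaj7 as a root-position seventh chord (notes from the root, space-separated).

Scale degree 6 in F major is D. bVImaj7 uses the lowered form, Db, taken from F minor. In F minor the chord on Db is Db–F–Ab–C.

Db F Ab C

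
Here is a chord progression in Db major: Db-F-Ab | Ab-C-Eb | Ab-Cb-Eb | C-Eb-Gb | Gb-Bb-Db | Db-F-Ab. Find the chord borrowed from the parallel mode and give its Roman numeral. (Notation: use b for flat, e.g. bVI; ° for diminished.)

The diatonic triads in Db major are Db, Ebm, Fm, Gb, Ab, Bbm, Cdim. Of the given chords, Db–F–Ab = Db, Ab–C–Eb = Ab, C–Eb–Gb = Cdim and Gb–Bb–Db = Gb are diatonic. Ab–Cb–Eb doesn't fit — on degree 5 Db major would have Ab (V). Abm is the degree-5 chord of Db minor, so it is the borrowed v.

v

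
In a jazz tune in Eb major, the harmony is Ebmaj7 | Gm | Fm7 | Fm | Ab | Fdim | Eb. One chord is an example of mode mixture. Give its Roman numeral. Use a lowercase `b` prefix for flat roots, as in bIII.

The diatonic triads in Eb major are Eb, Fm, Gm, Ab, Bb, Cm, Ddim. Ebmaj7, Gm, Fm7, Fm, Ab and Eb all belong to that set. But Fdim (F–Ab–Cb) is foreign: the diatonic ii on degree 2 is Fm, whereas Fdim comes from Eb minor. It is labeled ii°.

ii°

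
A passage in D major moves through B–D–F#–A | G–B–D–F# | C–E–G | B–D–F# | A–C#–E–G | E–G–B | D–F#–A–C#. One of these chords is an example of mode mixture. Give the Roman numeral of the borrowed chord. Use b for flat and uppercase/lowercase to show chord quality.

The diatonic triads in D major are D, Em, F#m, G, A, Bm, C#dim. B–D–F#–A = Bm7, G–B–D–F# = Gmaj7, B–D–F# = Bm, A–C#–E–G = A7, E–G–B = Em and D–F#–A–C# = Dmaj7 are all diatonic. C–E–G is not: scale degree 7 in D major carries C#dim (vii°). In D minor the chord on that degree is C, so here it functions as bVII, borrowed from the parallel minor.

bVII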